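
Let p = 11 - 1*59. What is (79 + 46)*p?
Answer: -6000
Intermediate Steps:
p = -48 (p = 11 - 59 = -48)
(79 + 46)*p = (79 + 46)*(-48) = 125*(-48) = -6000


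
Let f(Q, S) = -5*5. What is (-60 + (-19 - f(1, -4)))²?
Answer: 2916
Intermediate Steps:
f(Q, S) = -25
(-60 + (-19 - f(1, -4)))² = (-60 + (-19 - 1*(-25)))² = (-60 + (-19 + 25))² = (-60 + 6)² = (-54)² = 2916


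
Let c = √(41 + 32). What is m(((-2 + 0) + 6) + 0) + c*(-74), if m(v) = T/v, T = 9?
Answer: 9/4 - 74*√73 ≈ -630.01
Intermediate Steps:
c = √73 ≈ 8.5440
m(v) = 9/v
m(((-2 + 0) + 6) + 0) + c*(-74) = 9/(((-2 + 0) + 6) + 0) + √73*(-74) = 9/((-2 + 6) + 0) - 74*√73 = 9/(4 + 0) - 74*√73 = 9/4 - 74*√73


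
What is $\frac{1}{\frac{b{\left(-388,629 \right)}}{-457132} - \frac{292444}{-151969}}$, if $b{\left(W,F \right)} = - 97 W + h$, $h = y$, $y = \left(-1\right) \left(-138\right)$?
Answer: $\frac{34734946454}{63972516801} \approx 0.54297$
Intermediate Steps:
$y = 138$
$h = 138$
$b{\left(W,F \right)} = 138 - 97 W$ ($b{\left(W,F \right)} = - 97 W + 138 = 138 - 97 W$)
$\frac{1}{\frac{b{\left(-388,629 \right)}}{-457132} - \frac{292444}{-151969}} = \frac{1}{\frac{138 - -37636}{-457132} - \frac{292444}{-151969}} = \frac{1}{\left(138 + 37636\right) \left(- \frac{1}{457132}\right) - - \frac{292444}{151969}} = \frac{1}{37774 \left(- \frac{1}{457132}\right) + \frac{292444}{151969}} = \frac{1}{- \frac{18887}{228566} + \frac{292444}{151969}} = \frac{1}{\frac{63972516801}{34734946454}} = \frac{34734946454}{63972516801}$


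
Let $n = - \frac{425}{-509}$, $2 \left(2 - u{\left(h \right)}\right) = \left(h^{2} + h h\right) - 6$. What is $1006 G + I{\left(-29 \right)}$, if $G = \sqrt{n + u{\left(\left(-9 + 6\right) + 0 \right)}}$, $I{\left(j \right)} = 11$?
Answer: $11 + \frac{3018 i \sqrt{91111}}{509} \approx 11.0 + 1789.7 i$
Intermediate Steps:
$u{\left(h \right)} = 5 - h^{2}$ ($u{\left(h \right)} = 2 - \frac{\left(h^{2} + h h\right) - 6}{2} = 2 - \frac{\left(h^{2} + h^{2}\right) - 6}{2} = 2 - \frac{2 h^{2} - 6}{2} = 2 - \frac{-6 + 2 h^{2}}{2} = 2 - \left(-3 + h^{2}\right) = 5 - h^{2}$)
$n = \frac{425}{509}$ ($n = \left(-425\right) \left(- \frac{1}{509}\right) = \frac{425}{509} \approx 0.83497$)
$G = \frac{3 i \sqrt{91111}}{509}$ ($G = \sqrt{\frac{425}{509} + \left(5 - \left(\left(-9 + 6\right) + 0\right)^{2}\right)} = \sqrt{\frac{425}{509} + \left(5 - \left(-3 + 0\right)^{2}\right)} = \sqrt{\frac{425}{509} + \left(5 - \left(-3\right)^{2}\right)} = \sqrt{\frac{425}{509} + \left(5 - 9\right)} = \sqrt{\frac{425}{509} - 4} = \sqrt{- \frac{1611}{509}} = \frac{3 i \sqrt{91111}}{509} \approx 1.7791 i$)
$1006 G + I{\left(-29 \right)} = 1006 \frac{3 i \sqrt{91111}}{509} + 11 = \frac{3018 i \sqrt{91111}}{509} + 11 = 11 + \frac{3018 i \sqrt{91111}}{509}$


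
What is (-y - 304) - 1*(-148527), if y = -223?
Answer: 148446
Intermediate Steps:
(-y - 304) - 1*(-148527) = (-1*(-223) - 304) - 1*(-148527) = (223 - 304) + 148527 = -81 + 148527 = 148446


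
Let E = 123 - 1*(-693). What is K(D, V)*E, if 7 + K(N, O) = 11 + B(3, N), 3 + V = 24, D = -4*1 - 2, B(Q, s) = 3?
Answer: 5712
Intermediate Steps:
E = 816 (E = 123 + 693 = 816)
D = -6 (D = -4 - 2 = -6)
V = 21 (V = -3 + 24 = 21)
K(N, O) = 7 (K(N, O) = -7 + (11 + 3) = -7 + 14 = 7)
K(D, V)*E = 7*816 = 5712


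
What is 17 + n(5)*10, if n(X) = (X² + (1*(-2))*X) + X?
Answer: 217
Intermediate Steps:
n(X) = X² - X (n(X) = (X² - 2*X) + X = X² - X)
17 + n(5)*10 = 17 + (5*(-1 + 5))*10 = 17 + (5*4)*10 = 17 + 20*10 = 17 + 200 = 217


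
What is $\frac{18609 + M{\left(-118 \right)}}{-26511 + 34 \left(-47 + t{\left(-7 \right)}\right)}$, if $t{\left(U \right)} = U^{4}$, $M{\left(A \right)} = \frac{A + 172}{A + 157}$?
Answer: $\frac{48387}{139165} \approx 0.3477$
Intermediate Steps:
$M{\left(A \right)} = \frac{172 + A}{157 + A}$
$\frac{18609 + M{\left(-118 \right)}}{-26511 + 34 \left(-47 + t{\left(-7 \right)}\right)} = \frac{18609 + \frac{172 - 118}{157 - 118}}{-26511 + 34 \left(-47 + \left(-7\right)^{4}\right)} = \frac{18609 + \frac{1}{39} \cdot 54}{-26511 + 34 \left(-47 + 2401\right)} = \frac{18609 + \frac{1}{39} \cdot 54}{-26511 + 34 \cdot 2354} = \frac{18609 + \frac{18}{13}}{-26511 + 80036} = \frac{241935}{13 \cdot 53525} = \frac{241935}{13} \cdot \frac{1}{53525} = \frac{48387}{139165}$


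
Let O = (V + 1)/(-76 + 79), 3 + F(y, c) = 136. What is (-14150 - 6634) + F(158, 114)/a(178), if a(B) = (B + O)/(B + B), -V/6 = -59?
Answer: -2619276/127 ≈ -20624.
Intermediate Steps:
V = 354 (V = -6*(-59) = 354)
F(y, c) = 133 (F(y, c) = -3 + 136 = 133)
O = 355/3 (O = (354 + 1)/(-76 + 79) = 355/3 ≈ 118.33)
a(B) = (355/3 + B)/(2*B) (a(B) = (B + 355/3)/(B + B) = (355/3 + B)/((2*B)) = (1/(2*B))*(355/3 + B) = (355/3 + B)/(2*B))
(-14150 - 6634) + F(158, 114)/a(178) = (-14150 - 6634) + 133/(((⅙)*(355 + 3*178)/178)) = -20784 + 133/(((⅙)*(1/178)*(355 + 534))) = -20784 + 133/(((⅙)*(1/178)*889)) = -20784 + 133/(889/1068) = -20784 + 133*(1068/889) = -20784 + 20292/127 = -2619276/127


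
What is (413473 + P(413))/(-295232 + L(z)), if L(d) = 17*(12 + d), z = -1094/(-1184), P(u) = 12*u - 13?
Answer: -82567424/58215759 ≈ -1.4183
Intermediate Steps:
P(u) = -13 + 12*u
z = 547/592 (z = -1094*(-1/1184) = 547/592 ≈ 0.92399)
L(d) = 204 + 17*d
(413473 + P(413))/(-295232 + L(z)) = (413473 + (-13 + 12*413))/(-295232 + (204 + 17*(547/592))) = (413473 + (-13 + 4956))/(-295232 + (204 + 9299/592)) = (413473 + 4943)/(-295232 + 130067/592) = 418416/(-174647277/592) = 418416*(-592/174647277) = -82567424/58215759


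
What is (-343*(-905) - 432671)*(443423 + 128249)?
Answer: -69890332032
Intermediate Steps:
(-343*(-905) - 432671)*(443423 + 128249) = (310415 - 432671)*571672 = -122256*571672 = -69890332032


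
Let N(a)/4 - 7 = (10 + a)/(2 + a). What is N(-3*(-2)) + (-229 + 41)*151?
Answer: -28352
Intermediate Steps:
N(a) = 28 + 4*(10 + a)/(2 + a) (N(a) = 28 + 4*((10 + a)/(2 + a)) = 28 + 4*(10 + a)/(2 + a))
N(-3*(-2)) + (-229 + 41)*151 = 32*(3 - 3*(-2))/(2 - 3*(-2)) + (-229 + 41)*151 = 32*(3 + 6)/(2 + 6) - 188*151 = 32*9/8 - 28388 = 32*(⅛)*9 - 28388 = 36 - 28388 = -28352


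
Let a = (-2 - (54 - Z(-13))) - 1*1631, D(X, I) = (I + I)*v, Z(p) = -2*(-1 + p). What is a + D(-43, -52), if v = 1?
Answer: -1763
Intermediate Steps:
Z(p) = 2 - 2*p
D(X, I) = 2*I (D(X, I) = (I + I)*1 = (2*I)*1 = 2*I)
a = -1659 (a = (-2 - (54 - (2 - 2*(-13)))) - 1*1631 = (-2 - (54 - (2 + 26))) - 1631 = (-2 - (54 - 1*28)) - 1631 = (-2 - (54 - 28)) - 1631 = (-2 - 1*26) - 1631 = (-2 - 26) - 1631 = -28 - 1631 = -1659)
a + D(-43, -52) = -1659 + 2*(-52) = -1659 - 104 = -1763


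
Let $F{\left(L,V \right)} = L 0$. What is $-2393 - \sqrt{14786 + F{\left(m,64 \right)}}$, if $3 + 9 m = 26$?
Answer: $-2393 - \sqrt{14786} \approx -2514.6$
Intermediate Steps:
$m = \frac{23}{9}$ ($m = - \frac{1}{3} + \frac{1}{9} \cdot 26 = - \frac{1}{3} + \frac{26}{9} = \frac{23}{9} \approx 2.5556$)
$F{\left(L,V \right)} = 0$
$-2393 - \sqrt{14786 + F{\left(m,64 \right)}} = -2393 - \sqrt{14786 + 0} = -2393 - \sqrt{14786}$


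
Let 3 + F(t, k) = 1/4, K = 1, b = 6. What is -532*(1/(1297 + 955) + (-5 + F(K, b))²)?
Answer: -71959251/2252 ≈ -31954.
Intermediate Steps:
F(t, k) = -11/4 (F(t, k) = -3 + 1/4 = -3 + ¼ = -11/4)
-532*(1/(1297 + 955) + (-5 + F(K, b))²) = -532*(1/(1297 + 955) + (-5 - 11/4)²) = -532*(1/2252 + (-31/4)²) = -532*(1/2252 + 961/16) = -532*541047/9008 = -71959251/2252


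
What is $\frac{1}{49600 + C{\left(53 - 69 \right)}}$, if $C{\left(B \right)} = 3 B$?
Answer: $\frac{1}{49552} \approx 2.0181 \cdot 10^{-5}$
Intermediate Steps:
$\frac{1}{49600 + C{\left(53 - 69 \right)}} = \frac{1}{49600 + 3 \left(53 - 69\right)} = \frac{1}{49600 + 3 \left(-16\right)} = \frac{1}{49600 - 48} = \frac{1}{49552}$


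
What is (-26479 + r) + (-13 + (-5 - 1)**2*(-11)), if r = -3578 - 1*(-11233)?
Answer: -19233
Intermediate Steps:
r = 7655 (r = -3578 + 11233 = 7655)
(-26479 + r) + (-13 + (-5 - 1)**2*(-11)) = (-26479 + 7655) + (-13 + (-5 - 1)**2*(-11)) = -18824 + (-13 + (-6)**2*(-11)) = -18824 + (-13 + 36*(-11)) = -18824 + (-13 - 396) = -18824 - 409 = -19233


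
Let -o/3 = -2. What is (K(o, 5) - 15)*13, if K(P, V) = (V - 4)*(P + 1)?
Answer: -104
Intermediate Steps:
o = 6 (o = -3*(-2) = 6)
K(P, V) = (1 + P)*(-4 + V) (K(P, V) = (-4 + V)*(1 + P) = (1 + P)*(-4 + V))
(K(o, 5) - 15)*13 = ((-4 + 5 - 4*6 + 6*5) - 15)*13 = ((-4 + 5 - 24 + 30) - 15)*13 = (7 - 15)*13 = -8*13 = -104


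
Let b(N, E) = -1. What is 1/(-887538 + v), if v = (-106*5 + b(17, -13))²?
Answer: -1/605577 ≈ -1.6513e-6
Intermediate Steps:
v = 281961 (v = (-106*5 - 1)² = (-530 - 1)² = (-531)² = 281961)
1/(-887538 + v) = 1/(-887538 + 281961) = 1/(-605577) = -1/605577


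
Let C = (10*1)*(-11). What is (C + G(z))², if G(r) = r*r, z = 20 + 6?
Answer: 320356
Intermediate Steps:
z = 26
G(r) = r²
C = -110 (C = 10*(-11) = -110)
(C + G(z))² = (-110 + 26²)² = (-110 + 676)² = 566² = 320356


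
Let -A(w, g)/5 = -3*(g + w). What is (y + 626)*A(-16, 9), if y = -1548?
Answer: 96810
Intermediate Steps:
A(w, g) = 15*g + 15*w (A(w, g) = -(-15)*(g + w) = -5*(-3*g - 3*w) = 15*g + 15*w)
(y + 626)*A(-16, 9) = (-1548 + 626)*(15*9 + 15*(-16)) = -922*(135 - 240) = -922*(-105) = 96810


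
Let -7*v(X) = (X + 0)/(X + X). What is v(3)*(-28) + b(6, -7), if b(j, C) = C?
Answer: -5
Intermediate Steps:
v(X) = -1/14 (v(X) = -(X + 0)/(7*(X + X)) = -X/(7*(2*X)) = -X*1/(2*X)/7 = -1/7*1/2 = -1/14)
v(3)*(-28) + b(6, -7) = -1/14*(-28) - 7 = 2 - 7 = -5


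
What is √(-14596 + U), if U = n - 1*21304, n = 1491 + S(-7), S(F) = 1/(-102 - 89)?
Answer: 2*I*√313818730/191 ≈ 185.5*I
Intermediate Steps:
S(F) = -1/191 (S(F) = 1/(-191) = -1/191)
n = 284780/191 (n = 1491 - 1/191 = 284780/191 ≈ 1491.0)
U = -3784284/191 (U = 284780/191 - 1*21304 = 284780/191 - 21304 = -3784284/191 ≈ -19813.)
√(-14596 + U) = √(-14596 - 3784284/191) = √(-6572120/191) = 2*I*√313818730/191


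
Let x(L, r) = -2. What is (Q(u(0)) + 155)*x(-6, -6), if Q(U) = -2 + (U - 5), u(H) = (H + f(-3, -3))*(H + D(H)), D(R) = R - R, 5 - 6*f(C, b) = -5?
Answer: -296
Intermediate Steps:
f(C, b) = 5/3 (f(C, b) = ⅚ - ⅙*(-5) = ⅚ + ⅚ = 5/3)
D(R) = 0
u(H) = H*(5/3 + H) (u(H) = (H + 5/3)*(H + 0) = (5/3 + H)*H = H*(5/3 + H))
Q(U) = -7 + U (Q(U) = -2 + (-5 + U) = -7 + U)
(Q(u(0)) + 155)*x(-6, -6) = ((-7 + (⅓)*0*(5 + 3*0)) + 155)*(-2) = ((-7 + (⅓)*0*(5 + 0)) + 155)*(-2) = ((-7 + (⅓)*0*5) + 155)*(-2) = ((-7 + 0) + 155)*(-2) = (-7 + 155)*(-2) = 148*(-2) = -296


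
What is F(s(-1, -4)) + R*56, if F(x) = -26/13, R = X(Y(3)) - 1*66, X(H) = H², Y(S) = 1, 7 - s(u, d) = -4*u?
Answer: -3642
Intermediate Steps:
s(u, d) = 7 + 4*u (s(u, d) = 7 - (-4)*u = 7 + 4*u)
R = -65 (R = 1² - 1*66 = 1 - 66 = -65)
F(x) = -2 (F(x) = -26*1/13 = -2)
F(s(-1, -4)) + R*56 = -2 - 65*56 = -2 - 3640 = -3642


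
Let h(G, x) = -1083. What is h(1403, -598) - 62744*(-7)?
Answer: 438125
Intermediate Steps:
h(1403, -598) - 62744*(-7) = -1083 - 62744*(-7) = -1083 + 439208 = 438125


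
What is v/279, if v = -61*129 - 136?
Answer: -8005/279 ≈ -28.692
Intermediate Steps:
v = -8005 (v = -7869 - 136 = -8005)
v/279 = -8005/279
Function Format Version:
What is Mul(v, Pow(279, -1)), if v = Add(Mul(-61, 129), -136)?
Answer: Rational(-8005, 279) ≈ -28.692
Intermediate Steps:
v = -8005 (v = Add(-7869, -136) = -8005)
Mul(v, Pow(279, -1)) = Mul(-8005, Pow(279, -1)) = Mul(-8005, Rational(1, 279)) = Rational(-8005, 279)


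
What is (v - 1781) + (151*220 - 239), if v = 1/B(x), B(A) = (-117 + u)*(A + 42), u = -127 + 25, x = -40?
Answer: 13665599/438 ≈ 31200.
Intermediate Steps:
u = -102
B(A) = -9198 - 219*A (B(A) = (-117 - 102)*(A + 42) = -219*(42 + A) = -9198 - 219*A)
v = -1/438 (v = 1/(-9198 - 219*(-40)) = 1/(-9198 + 8760) = 1/(-438) = -1/438 ≈ -0.0022831)
(v - 1781) + (151*220 - 239) = (-1/438 - 1781) + (151*220 - 239) = -780079/438 + (33220 - 239) = -780079/438 + 32981 = 13665599/438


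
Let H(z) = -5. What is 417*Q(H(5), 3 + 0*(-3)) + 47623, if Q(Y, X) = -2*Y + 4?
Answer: 53461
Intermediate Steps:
Q(Y, X) = 4 - 2*Y
417*Q(H(5), 3 + 0*(-3)) + 47623 = 417*(4 - 2*(-5)) + 47623 = 417*(4 + 10) + 47623 = 417*14 + 47623 = 5838 + 47623 = 53461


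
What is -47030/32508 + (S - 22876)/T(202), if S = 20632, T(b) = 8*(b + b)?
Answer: -14059307/6566616 ≈ -2.1410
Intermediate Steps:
T(b) = 16*b (T(b) = 8*(2*b) = 16*b)
-47030/32508 + (S - 22876)/T(202) = -47030/32508 + (20632 - 22876)/((16*202)) = -47030*1/32508 - 2244/3232 = -23515/16254 - 2244*1/3232 = -23515/16254 - 561/808 = -14059307/6566616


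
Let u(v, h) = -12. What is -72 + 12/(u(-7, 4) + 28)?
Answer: -285/4 ≈ -71.250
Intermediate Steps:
-72 + 12/(u(-7, 4) + 28) = -72 + 12/(-12 + 28) = -72 + 12/16 = -72 + (1/16)*12 = -72 + 3/4 = -285/4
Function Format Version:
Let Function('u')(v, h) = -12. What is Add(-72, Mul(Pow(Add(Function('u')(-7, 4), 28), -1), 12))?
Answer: Rational(-285, 4) ≈ -71.250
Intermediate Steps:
Add(-72, Mul(Pow(Add(Function('u')(-7, 4), 28), -1), 12)) = Add(-72, Mul(Pow(Add(-12, 28), -1), 12)) = Add(-72, Mul(Pow(16, -1), 12)) = Add(-72, Mul(Rational(1, 16), 12)) = Add(-72, Rational(3, 4)) = Rational(-285, 4)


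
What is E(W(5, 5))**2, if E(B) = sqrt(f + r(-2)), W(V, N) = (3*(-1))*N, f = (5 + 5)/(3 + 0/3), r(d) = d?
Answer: 4/3 ≈ 1.3333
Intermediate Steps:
f = 10/3 (f = 10/(3 + 0*(1/3)) = 10/(3 + 0) = 10/3 ≈ 3.3333)
W(V, N) = -3*N
E(B) = 2*sqrt(3)/3 (E(B) = sqrt(10/3 - 2) = sqrt(4/3) = 2*sqrt(3)/3)
E(W(5, 5))**2 = (2*sqrt(3)/3)**2 = 4/3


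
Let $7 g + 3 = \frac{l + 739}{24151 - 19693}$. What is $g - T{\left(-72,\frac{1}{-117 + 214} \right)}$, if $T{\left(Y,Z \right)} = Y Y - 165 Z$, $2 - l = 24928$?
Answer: $- \frac{15690369115}{3026982} \approx -5183.5$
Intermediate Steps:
$l = -24926$ ($l = 2 - 24928 = -24926$)
$T{\left(Y,Z \right)} = Y^{2} - 165 Z$
$g = - \frac{37561}{31206}$ ($g = - \frac{3}{7} + \frac{\left(-24926 + 739\right) \frac{1}{24151 - 19693}}{7} = - \frac{3}{7} + \frac{\left(-24187\right) \frac{1}{4458}}{7} = - \frac{3}{7} + \frac{1}{7} \left(- \frac{24187}{4458}\right) = - \frac{3}{7} - \frac{24187}{31206} = - \frac{37561}{31206} \approx -1.2036$)
$g - T{\left(-72,\frac{1}{-117 + 214} \right)} = - \frac{37561}{31206} - \left(\left(-72\right)^{2} - \frac{165}{-117 + 214}\right) = - \frac{37561}{31206} - \left(5184 - \frac{165}{97}\right) = - \frac{37561}{31206} - \frac{502683}{97} = - \frac{15690369115}{3026982}$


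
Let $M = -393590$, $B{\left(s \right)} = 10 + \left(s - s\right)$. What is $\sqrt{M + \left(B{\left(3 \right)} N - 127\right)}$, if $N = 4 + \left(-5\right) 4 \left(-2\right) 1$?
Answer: $i \sqrt{393277} \approx 627.12 i$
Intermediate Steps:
$N = 44$ ($N = 4 + \left(-20\right) \left(-2\right) 1 = 4 + 40 \cdot 1 = 4 + 40 = 44$)
$B{\left(s \right)} = 10$ ($B{\left(s \right)} = 10 + 0 = 10$)
$\sqrt{M + \left(B{\left(3 \right)} N - 127\right)} = \sqrt{-393590 + \left(10 \cdot 44 - 127\right)} = \sqrt{-393590 + \left(440 - 127\right)} = \sqrt{-393590 + 313} = \sqrt{-393277} = i \sqrt{393277}$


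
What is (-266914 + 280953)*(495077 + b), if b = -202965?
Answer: 4100960368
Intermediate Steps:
(-266914 + 280953)*(495077 + b) = (-266914 + 280953)*(495077 - 202965) = 14039*292112 = 4100960368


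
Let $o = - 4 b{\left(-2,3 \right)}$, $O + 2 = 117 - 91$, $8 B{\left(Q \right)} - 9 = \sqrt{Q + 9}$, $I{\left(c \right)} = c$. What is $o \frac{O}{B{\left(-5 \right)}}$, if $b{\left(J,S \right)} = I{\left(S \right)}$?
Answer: $- \frac{2304}{11} \approx -209.45$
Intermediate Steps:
$B{\left(Q \right)} = \frac{9}{8} + \frac{\sqrt{9 + Q}}{8}$ ($B{\left(Q \right)} = \frac{9}{8} + \frac{\sqrt{Q + 9}}{8} = \frac{9}{8} + \frac{\sqrt{9 + Q}}{8}$)
$b{\left(J,S \right)} = S$
$O = 24$ ($O = -2 + \left(117 - 91\right) = -2 + 26 = 24$)
$o = -12$ ($o = \left(-4\right) 3 = -12$)
$o \frac{O}{B{\left(-5 \right)}} = - 12 \frac{24}{\frac{9}{8} + \frac{\sqrt{9 - 5}}{8}} = - 12 \frac{24}{\frac{9}{8} + \frac{\sqrt{4}}{8}} = - 12 \frac{24}{\frac{9}{8} + \frac{1}{8} \cdot 2} = - 12 \frac{24}{\frac{9}{8} + \frac{1}{4}} = - 12 \frac{24}{\frac{11}{8}} = - 12 \cdot 24 \cdot \frac{8}{11} = \left(-12\right) \frac{192}{11} = - \frac{2304}{11}$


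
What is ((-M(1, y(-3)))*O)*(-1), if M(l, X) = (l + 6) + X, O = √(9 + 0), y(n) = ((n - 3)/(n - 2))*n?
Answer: 51/5 ≈ 10.200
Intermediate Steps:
y(n) = n*(-3 + n)/(-2 + n) (y(n) = ((-3 + n)/(-2 + n))*n = n*(-3 + n)/(-2 + n))
O = 3 (O = √9 = 3)
M(l, X) = 6 + X + l (M(l, X) = (6 + l) + X = 6 + X + l)
((-M(1, y(-3)))*O)*(-1) = (-(6 - 3*(-3 - 3)/(-2 - 3) + 1)*3)*(-1) = (-(6 - 3*(-6)/(-5) + 1)*3)*(-1) = (-(6 - 3*(-⅕)*(-6) + 1)*3)*(-1) = (-(6 - 18/5 + 1)*3)*(-1) = (-1*17/5*3)*(-1) = -17/5*3*(-1) = -51/5*(-1) = 51/5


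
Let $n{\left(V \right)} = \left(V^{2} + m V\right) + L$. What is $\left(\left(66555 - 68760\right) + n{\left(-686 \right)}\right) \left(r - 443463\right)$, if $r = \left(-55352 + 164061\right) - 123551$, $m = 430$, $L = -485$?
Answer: $-79252850430$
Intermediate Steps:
$n{\left(V \right)} = -485 + V^{2} + 430 V$ ($n{\left(V \right)} = \left(V^{2} + 430 V\right) - 485 = -485 + V^{2} + 430 V$)
$r = -14842$ ($r = 108709 - 123551 = -14842$)
$\left(\left(66555 - 68760\right) + n{\left(-686 \right)}\right) \left(r - 443463\right) = \left(\left(66555 - 68760\right) + \left(-485 + \left(-686\right)^{2} + 430 \left(-686\right)\right)\right) \left(-14842 - 443463\right) = \left(-2205 - -175131\right) \left(-458305\right) = \left(-2205 + 175131\right) \left(-458305\right) = 172926 \left(-458305\right) = -79252850430$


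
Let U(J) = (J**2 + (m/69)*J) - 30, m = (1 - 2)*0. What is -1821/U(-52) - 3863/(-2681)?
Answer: 778223/1024142 ≈ 0.75988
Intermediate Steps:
m = 0 (m = -1*0 = 0)
U(J) = -30 + J**2 (U(J) = (J**2 + (0/69)*J) - 30 = (J**2 + (0*(1/69))*J) - 30 = (J**2 + 0*J) - 30 = (J**2 + 0) - 30 = J**2 - 30 = -30 + J**2)
-1821/U(-52) - 3863/(-2681) = -1821/(-30 + (-52)**2) - 3863/(-2681) = -1821/(-30 + 2704) - 3863*(-1/2681) = -1821/2674 + 3863/2681 = 778223/1024142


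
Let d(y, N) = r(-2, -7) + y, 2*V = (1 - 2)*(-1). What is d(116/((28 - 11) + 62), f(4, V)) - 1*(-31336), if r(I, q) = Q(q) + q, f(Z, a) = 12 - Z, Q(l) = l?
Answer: 2474554/79 ≈ 31323.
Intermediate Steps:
V = ½ (V = ((1 - 2)*(-1))/2 = (-1*(-1))/2 = (½)*1 = ½ ≈ 0.50000)
r(I, q) = 2*q (r(I, q) = q + q = 2*q)
d(y, N) = -14 + y (d(y, N) = 2*(-7) + y = -14 + y)
d(116/((28 - 11) + 62), f(4, V)) - 1*(-31336) = (-14 + 116/((28 - 11) + 62)) - 1*(-31336) = (-14 + 116/(17 + 62)) + 31336 = (-14 + 116/79) + 31336 = -990/79 + 31336 = 2474554/79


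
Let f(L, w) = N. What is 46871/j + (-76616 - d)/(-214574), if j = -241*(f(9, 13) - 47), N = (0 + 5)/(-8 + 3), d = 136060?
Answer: 6258766961/1241096016 ≈ 5.0429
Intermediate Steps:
N = -1 (N = 5/(-5) = 5*(-⅕) = -1)
f(L, w) = -1
j = 11568 (j = -241*(-1 - 47) = -241*(-48) = 11568)
46871/j + (-76616 - d)/(-214574) = 46871/11568 + (-76616 - 1*136060)/(-214574) = 46871*(1/11568) + (-76616 - 136060)*(-1/214574) = 46871/11568 - 212676*(-1/214574) = 46871/11568 + 106338/107287 = 6258766961/1241096016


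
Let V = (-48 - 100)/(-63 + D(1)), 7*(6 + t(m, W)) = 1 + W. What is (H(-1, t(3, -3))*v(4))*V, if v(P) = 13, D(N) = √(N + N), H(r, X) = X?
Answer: -761904/3967 - 84656*√2/27769 ≈ -196.37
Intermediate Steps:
t(m, W) = -41/7 + W/7 (t(m, W) = -6 + (1 + W)/7 = -6 + (⅐ + W/7) = -41/7 + W/7)
D(N) = √2*√N (D(N) = √(2*N) = √2*√N)
V = -148/(-63 + √2) (V = (-48 - 100)/(-63 + √2*√1) = -148/(-63 + √2*1) = -148/(-63 + √2) ≈ 2.4032)
(H(-1, t(3, -3))*v(4))*V = ((-41/7 + (⅐)*(-3))*13)*(9324/3967 + 148*√2/3967) = ((-41/7 - 3/7)*13)*(9324/3967 + 148*√2/3967) = (-44/7*13)*(9324/3967 + 148*√2/3967) = -572*(9324/3967 + 148*√2/3967)/7 = -761904/3967 - 84656*√2/27769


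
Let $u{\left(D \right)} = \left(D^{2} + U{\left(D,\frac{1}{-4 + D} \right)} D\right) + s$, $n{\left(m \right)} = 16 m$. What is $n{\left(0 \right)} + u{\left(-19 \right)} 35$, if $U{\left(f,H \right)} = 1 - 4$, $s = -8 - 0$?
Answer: $14350$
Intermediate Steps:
$s = -8$ ($s = -8 + 0 = -8$)
$U{\left(f,H \right)} = -3$ ($U{\left(f,H \right)} = 1 - 4 = -3$)
$u{\left(D \right)} = -8 + D^{2} - 3 D$ ($u{\left(D \right)} = \left(D^{2} - 3 D\right) - 8 = -8 + D^{2} - 3 D$)
$n{\left(0 \right)} + u{\left(-19 \right)} 35 = 16 \cdot 0 + \left(-8 + \left(-19\right)^{2} - -57\right) 35 = 0 + \left(-8 + 361 + 57\right) 35 = 0 + 410 \cdot 35 = 0 + 14350 = 14350$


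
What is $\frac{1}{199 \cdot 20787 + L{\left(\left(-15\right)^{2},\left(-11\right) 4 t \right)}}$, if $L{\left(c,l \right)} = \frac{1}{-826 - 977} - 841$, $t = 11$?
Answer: $\frac{1803}{7456796915} \approx 2.4179 \cdot 10^{-7}$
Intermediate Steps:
$L{\left(c,l \right)} = - \frac{1516324}{1803}$ ($L{\left(c,l \right)} = \frac{1}{-1803} - 841 = - \frac{1}{1803} - 841 = - \frac{1516324}{1803}$)
$\frac{1}{199 \cdot 20787 + L{\left(\left(-15\right)^{2},\left(-11\right) 4 t \right)}} = \frac{1}{199 \cdot 20787 - \frac{1516324}{1803}} = \frac{1}{4136613 - \frac{1516324}{1803}} = \frac{1}{\frac{7456796915}{1803}} = \frac{1803}{7456796915}$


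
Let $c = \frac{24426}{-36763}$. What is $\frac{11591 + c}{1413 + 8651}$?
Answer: $\frac{426095507}{369982832} \approx 1.1517$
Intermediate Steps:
$c = - \frac{24426}{36763}$ ($c = 24426 \left(- \frac{1}{36763}\right) = - \frac{24426}{36763} \approx -0.66442$)
$\frac{11591 + c}{1413 + 8651} = \frac{11591 - \frac{24426}{36763}}{1413 + 8651} = \frac{426095507}{36763 \cdot 10064} = \frac{426095507}{36763} \cdot \frac{1}{10064} = \frac{426095507}{369982832}$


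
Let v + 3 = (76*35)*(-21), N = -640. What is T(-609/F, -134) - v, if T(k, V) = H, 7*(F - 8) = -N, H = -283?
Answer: 55580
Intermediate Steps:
F = 696/7 (F = 8 + (-1*(-640))/7 = 8 + (1/7)*640 = 8 + 640/7 = 696/7 ≈ 99.429)
T(k, V) = -283
v = -55863 (v = -3 + (76*35)*(-21) = -3 + 2660*(-21) = -3 - 55860 = -55863)
T(-609/F, -134) - v = -283 - 1*(-55863) = -283 + 55863 = 55580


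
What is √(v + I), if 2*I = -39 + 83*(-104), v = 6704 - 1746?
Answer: √2490/2 ≈ 24.950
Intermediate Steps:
v = 4958
I = -8671/2 (I = (-39 + 83*(-104))/2 = (-39 - 8632)/2 = (½)*(-8671) = -8671/2 ≈ -4335.5)
√(v + I) = √(4958 - 8671/2) = √(1245/2) = √2490/2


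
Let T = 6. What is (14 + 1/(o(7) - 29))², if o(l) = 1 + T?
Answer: 94249/484 ≈ 194.73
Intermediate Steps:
o(l) = 7 (o(l) = 1 + 6 = 7)
(14 + 1/(o(7) - 29))² = (14 + 1/(7 - 29))² = (14 + 1/(-22))² = (14 - 1/22)² = (307/22)² = 94249/484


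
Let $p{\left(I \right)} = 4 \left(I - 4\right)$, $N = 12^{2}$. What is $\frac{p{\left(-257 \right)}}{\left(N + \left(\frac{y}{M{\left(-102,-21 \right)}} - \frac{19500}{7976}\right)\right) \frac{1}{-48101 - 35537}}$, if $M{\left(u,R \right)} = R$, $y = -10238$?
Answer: $\frac{3656356946928}{26342053} \approx 1.388 \cdot 10^{5}$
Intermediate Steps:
$N = 144$
$p{\left(I \right)} = -16 + 4 I$ ($p{\left(I \right)} = 4 \left(-4 + I\right) = -16 + 4 I$)
$\frac{p{\left(-257 \right)}}{\left(N + \left(\frac{y}{M{\left(-102,-21 \right)}} - \frac{19500}{7976}\right)\right) \frac{1}{-48101 - 35537}} = \frac{-16 + 4 \left(-257\right)}{\left(144 - \left(- \frac{10238}{21} + \frac{4875}{1994}\right)\right) \frac{1}{-48101 - 35537}} = \frac{-16 - 1028}{\left(144 - - \frac{20312197}{41874}\right) \frac{1}{-83638}} = - \frac{1044}{\left(144 + \left(\frac{10238}{21} - \frac{4875}{1994}\right)\right) \left(- \frac{1}{83638}\right)} = - \frac{1044}{\left(144 + \frac{20312197}{41874}\right) \left(- \frac{1}{83638}\right)} = - \frac{1044}{\frac{26342053}{41874} \left(- \frac{1}{83638}\right)} = - \frac{1044}{- \frac{26342053}{3502257612}} = \left(-1044\right) \left(- \frac{3502257612}{26342053}\right) = \frac{3656356946928}{26342053}$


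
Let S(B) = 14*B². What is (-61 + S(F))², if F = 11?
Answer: 2666689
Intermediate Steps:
(-61 + S(F))² = (-61 + 14*11²)² = (-61 + 14*121)² = (-61 + 1694)² = 1633² = 2666689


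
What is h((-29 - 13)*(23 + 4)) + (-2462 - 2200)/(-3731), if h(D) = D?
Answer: -603756/533 ≈ -1132.8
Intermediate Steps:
h((-29 - 13)*(23 + 4)) + (-2462 - 2200)/(-3731) = (-29 - 13)*(23 + 4) + (-2462 - 2200)/(-3731) = -42*27 - 4662*(-1/3731) = -1134 + 666/533 = -603756/533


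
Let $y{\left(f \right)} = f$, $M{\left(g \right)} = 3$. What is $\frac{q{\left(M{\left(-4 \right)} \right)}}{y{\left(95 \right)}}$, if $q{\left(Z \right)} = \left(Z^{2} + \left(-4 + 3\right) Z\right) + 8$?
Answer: $\frac{14}{95} \approx 0.14737$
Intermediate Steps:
$q{\left(Z \right)} = 8 + Z^{2} - Z$ ($q{\left(Z \right)} = \left(Z^{2} - Z\right) + 8 = 8 + Z^{2} - Z$)
$\frac{q{\left(M{\left(-4 \right)} \right)}}{y{\left(95 \right)}} = \frac{8 + 3^{2} - 3}{95} = \left(8 + 9 - 3\right) \frac{1}{95} = 14 \cdot \frac{1}{95} = \frac{14}{95}$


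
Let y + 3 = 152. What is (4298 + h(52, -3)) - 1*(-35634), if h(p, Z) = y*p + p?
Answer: 47732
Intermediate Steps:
y = 149 (y = -3 + 152 = 149)
h(p, Z) = 150*p (h(p, Z) = 149*p + p = 150*p)
(4298 + h(52, -3)) - 1*(-35634) = (4298 + 150*52) - 1*(-35634) = (4298 + 7800) + 35634 = 12098 + 35634 = 47732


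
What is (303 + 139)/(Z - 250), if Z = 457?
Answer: 442/207 ≈ 2.1353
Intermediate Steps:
(303 + 139)/(Z - 250) = (303 + 139)/(457 - 250) = 442/207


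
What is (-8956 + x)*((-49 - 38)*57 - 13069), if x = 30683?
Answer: -391694356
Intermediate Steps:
(-8956 + x)*((-49 - 38)*57 - 13069) = (-8956 + 30683)*((-49 - 38)*57 - 13069) = 21727*(-87*57 - 13069) = 21727*(-4959 - 13069) = 21727*(-18028) = -391694356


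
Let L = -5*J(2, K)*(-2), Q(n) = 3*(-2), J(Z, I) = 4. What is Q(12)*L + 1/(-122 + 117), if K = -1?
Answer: -1201/5 ≈ -240.20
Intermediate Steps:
Q(n) = -6
L = 40 (L = -5*4*(-2) = -20*(-2) = 40)
Q(12)*L + 1/(-122 + 117) = -6*40 + 1/(-122 + 117) = -240 + 1/(-5) = -240 - 1/5 = -1201/5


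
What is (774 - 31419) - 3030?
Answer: -33675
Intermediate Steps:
(774 - 31419) - 3030 = -30645 - 3030 = -33675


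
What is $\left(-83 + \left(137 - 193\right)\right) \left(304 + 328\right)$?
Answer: $-87848$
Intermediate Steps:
$\left(-83 + \left(137 - 193\right)\right) \left(304 + 328\right) = \left(-83 + \left(137 - 193\right)\right) 632 = \left(-83 - 56\right) 632 = \left(-139\right) 632 = -87848$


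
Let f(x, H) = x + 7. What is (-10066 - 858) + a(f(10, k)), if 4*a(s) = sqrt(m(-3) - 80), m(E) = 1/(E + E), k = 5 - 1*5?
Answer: -10924 + I*sqrt(2886)/24 ≈ -10924.0 + 2.2384*I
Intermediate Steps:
k = 0 (k = 5 - 5 = 0)
f(x, H) = 7 + x
m(E) = 1/(2*E)
a(s) = I*sqrt(2886)/24 (a(s) = sqrt((1/2)/(-3) - 80)/4 = sqrt((1/2)*(-1/3) - 80)/4 = sqrt(-1/6 - 80)/4 = sqrt(-481/6)/4 = (I*sqrt(2886)/6)/4 = I*sqrt(2886)/24)
(-10066 - 858) + a(f(10, k)) = (-10066 - 858) + I*sqrt(2886)/24 = -10924 + I*sqrt(2886)/24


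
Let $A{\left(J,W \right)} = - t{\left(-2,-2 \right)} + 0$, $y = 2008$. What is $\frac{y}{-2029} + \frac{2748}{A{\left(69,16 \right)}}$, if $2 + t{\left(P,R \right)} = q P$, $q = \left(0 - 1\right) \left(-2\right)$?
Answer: $\frac{927274}{2029} \approx 457.01$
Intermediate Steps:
$q = 2$ ($q = \left(-1\right) \left(-2\right) = 2$)
$t{\left(P,R \right)} = -2 + 2 P$
$A{\left(J,W \right)} = 6$ ($A{\left(J,W \right)} = - (-2 + 2 \left(-2\right)) + 0 = - (-2 - 4) + 0 = \left(-1\right) \left(-6\right) + 0 = 6 + 0 = 6$)
$\frac{y}{-2029} + \frac{2748}{A{\left(69,16 \right)}} = \frac{2008}{-2029} + \frac{2748}{6} = 2008 \left(- \frac{1}{2029}\right) + 2748 \cdot \frac{1}{6} = - \frac{2008}{2029} + 458 = \frac{927274}{2029}$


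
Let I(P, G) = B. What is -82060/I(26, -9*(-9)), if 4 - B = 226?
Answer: 41030/111 ≈ 369.64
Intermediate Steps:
B = -222 (B = 4 - 1*226 = 4 - 226 = -222)
I(P, G) = -222
-82060/I(26, -9*(-9)) = -82060/(-222) = -82060*(-1/222) = 41030/111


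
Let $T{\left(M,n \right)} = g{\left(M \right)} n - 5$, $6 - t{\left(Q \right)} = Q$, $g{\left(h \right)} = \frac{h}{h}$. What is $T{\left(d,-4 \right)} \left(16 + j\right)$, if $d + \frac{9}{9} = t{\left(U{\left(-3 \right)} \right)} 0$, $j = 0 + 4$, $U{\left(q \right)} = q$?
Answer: $-180$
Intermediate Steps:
$g{\left(h \right)} = 1$
$t{\left(Q \right)} = 6 - Q$
$j = 4$
$d = -1$ ($d = -1 + \left(6 - -3\right) 0 = -1 + \left(6 + 3\right) 0 = -1 + 9 \cdot 0 = -1 + 0 = -1$)
$T{\left(M,n \right)} = -5 + n$ ($T{\left(M,n \right)} = 1 n - 5 = n - 5 = -5 + n$)
$T{\left(d,-4 \right)} \left(16 + j\right) = \left(-5 - 4\right) \left(16 + 4\right) = \left(-9\right) 20 = -180$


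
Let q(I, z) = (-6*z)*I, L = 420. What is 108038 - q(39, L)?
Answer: 206318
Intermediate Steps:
q(I, z) = -6*I*z
108038 - q(39, L) = 108038 - (-6)*39*420 = 108038 - 1*(-98280) = 108038 + 98280 = 206318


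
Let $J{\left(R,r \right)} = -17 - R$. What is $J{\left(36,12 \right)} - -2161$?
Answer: $2108$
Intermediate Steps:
$J{\left(36,12 \right)} - -2161 = \left(-17 - 36\right) - -2161 = \left(-17 - 36\right) + 2161 = -53 + 2161 = 2108$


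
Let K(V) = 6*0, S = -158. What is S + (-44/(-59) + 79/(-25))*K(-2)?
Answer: -158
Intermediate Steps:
K(V) = 0
S + (-44/(-59) + 79/(-25))*K(-2) = -158 + (-44/(-59) + 79/(-25))*0 = -158 + (-44*(-1/59) + 79*(-1/25))*0 = -158 + (44/59 - 79/25)*0 = -158 - 3561/1475*0 = -158 + 0 = -158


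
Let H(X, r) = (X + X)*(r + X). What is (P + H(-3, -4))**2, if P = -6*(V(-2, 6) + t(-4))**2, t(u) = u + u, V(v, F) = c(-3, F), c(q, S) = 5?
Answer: 144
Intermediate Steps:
H(X, r) = 2*X*(X + r) (H(X, r) = (2*X)*(X + r) = 2*X*(X + r))
V(v, F) = 5
t(u) = 2*u
P = -54 (P = -6*(5 + 2*(-4))**2 = -6*(5 - 8)**2 = -6*(-3)**2 = -6*9 = -54)
(P + H(-3, -4))**2 = (-54 + 2*(-3)*(-3 - 4))**2 = (-54 + 2*(-3)*(-7))**2 = (-54 + 42)**2 = (-12)**2 = 144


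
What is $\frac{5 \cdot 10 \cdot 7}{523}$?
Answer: $\frac{350}{523} \approx 0.66922$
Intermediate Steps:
$\frac{5 \cdot 10 \cdot 7}{523} = 50 \cdot 7 \cdot \frac{1}{523} = 350 \cdot \frac{1}{523} = \frac{350}{523}$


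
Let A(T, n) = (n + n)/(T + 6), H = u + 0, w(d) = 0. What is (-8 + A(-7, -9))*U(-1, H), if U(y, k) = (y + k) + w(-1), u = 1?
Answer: 0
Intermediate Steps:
H = 1 (H = 1 + 0 = 1)
U(y, k) = k + y (U(y, k) = (y + k) + 0 = (k + y) + 0 = k + y)
A(T, n) = 2*n/(6 + T) (A(T, n) = (2*n)/(6 + T) = 2*n/(6 + T))
(-8 + A(-7, -9))*U(-1, H) = (-8 + 2*(-9)/(6 - 7))*(1 - 1) = (-8 + 2*(-9)/(-1))*0 = (-8 + 2*(-9)*(-1))*0 = (-8 + 18)*0 = 10*0 = 0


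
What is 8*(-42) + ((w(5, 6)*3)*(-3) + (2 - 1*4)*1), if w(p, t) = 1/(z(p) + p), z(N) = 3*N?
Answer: -6769/20 ≈ -338.45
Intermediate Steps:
w(p, t) = 1/(4*p) (w(p, t) = 1/(3*p + p) = 1/(4*p))
8*(-42) + ((w(5, 6)*3)*(-3) + (2 - 1*4)*1) = 8*(-42) + ((((¼)/5)*3)*(-3) + (2 - 1*4)*1) = -336 + ((((¼)*(⅕))*3)*(-3) + (2 - 4)*1) = -336 + (((1/20)*3)*(-3) - 2*1) = -336 + ((3/20)*(-3) - 2) = -336 + (-9/20 - 2) = -336 - 49/20 = -6769/20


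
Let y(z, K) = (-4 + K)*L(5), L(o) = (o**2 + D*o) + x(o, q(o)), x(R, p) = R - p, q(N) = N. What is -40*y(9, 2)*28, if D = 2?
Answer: 78400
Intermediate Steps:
L(o) = o**2 + 2*o (L(o) = (o**2 + 2*o) + (o - o) = (o**2 + 2*o) + 0 = o**2 + 2*o)
y(z, K) = -140 + 35*K (y(z, K) = (-4 + K)*(5*(2 + 5)) = (-4 + K)*(5*7) = (-4 + K)*35 = -140 + 35*K)
-40*y(9, 2)*28 = -40*(-140 + 35*2)*28 = -40*(-140 + 70)*28 = -40*(-70)*28 = 2800*28 = 78400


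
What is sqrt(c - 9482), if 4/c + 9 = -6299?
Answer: I*sqrt(23581062355)/1577 ≈ 97.376*I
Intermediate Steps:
c = -1/1577 (c = 4/(-9 - 6299) = 4/(-6308) = 4*(-1/6308) = -1/1577 ≈ -0.00063412)
sqrt(c - 9482) = sqrt(-1/1577 - 9482) = sqrt(-14953115/1577) = I*sqrt(23581062355)/1577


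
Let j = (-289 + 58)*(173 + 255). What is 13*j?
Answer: -1285284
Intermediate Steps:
j = -98868 (j = -231*428 = -98868)
13*j = 13*(-98868) = -1285284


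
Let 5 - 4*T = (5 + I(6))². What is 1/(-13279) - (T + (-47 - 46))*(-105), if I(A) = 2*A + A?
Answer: -312322081/13279 ≈ -23520.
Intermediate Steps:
I(A) = 3*A
T = -131 (T = 5/4 - (5 + 3*6)²/4 = 5/4 - (5 + 18)²/4 = 5/4 - ¼*23² = 5/4 - ¼*529 = 5/4 - 529/4 = -131)
1/(-13279) - (T + (-47 - 46))*(-105) = 1/(-13279) - (-131 + (-47 - 46))*(-105) = -1/13279 - (-131 - 93)*(-105) = -1/13279 - (-224)*(-105) = -1/13279 - 1*23520 = -1/13279 - 23520 = -312322081/13279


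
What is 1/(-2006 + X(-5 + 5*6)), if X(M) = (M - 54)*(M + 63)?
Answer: -1/4558 ≈ -0.00021939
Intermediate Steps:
X(M) = (-54 + M)*(63 + M)
1/(-2006 + X(-5 + 5*6)) = 1/(-2006 + (-3402 + (-5 + 5*6)² + 9*(-5 + 5*6))) = 1/(-2006 + (-3402 + (-5 + 30)² + 9*(-5 + 30))) = 1/(-2006 + (-3402 + 25² + 9*25)) = 1/(-2006 + (-3402 + 625 + 225)) = 1/(-2006 - 2552) = 1/(-4558) = -1/4558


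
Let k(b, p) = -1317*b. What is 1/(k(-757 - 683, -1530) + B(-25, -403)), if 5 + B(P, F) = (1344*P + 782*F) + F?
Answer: 1/1547326 ≈ 6.4628e-7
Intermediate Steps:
B(P, F) = -5 + 783*F + 1344*P (B(P, F) = -5 + ((1344*P + 782*F) + F) = -5 + ((782*F + 1344*P) + F) = -5 + (783*F + 1344*P) = -5 + 783*F + 1344*P)
1/(k(-757 - 683, -1530) + B(-25, -403)) = 1/(-1317*(-757 - 683) + (-5 + 783*(-403) + 1344*(-25))) = 1/(-1317*(-1440) + (-5 - 315549 - 33600)) = 1/(1896480 - 349154) = 1/1547326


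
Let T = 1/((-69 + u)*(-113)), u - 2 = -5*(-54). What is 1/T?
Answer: -22939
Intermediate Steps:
u = 272 (u = 2 - 5*(-54) = 2 + 270 = 272)
T = -1/22939 (T = 1/((-69 + 272)*(-113)) = 1/(203*(-113)) = 1/(-22939) = -1/22939 ≈ -4.3594e-5)
1/T = 1/(-1/22939) = -22939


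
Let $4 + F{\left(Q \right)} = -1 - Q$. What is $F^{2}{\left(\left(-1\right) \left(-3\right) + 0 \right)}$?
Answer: $64$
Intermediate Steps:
$F{\left(Q \right)} = -5 - Q$ ($F{\left(Q \right)} = -4 - \left(1 + Q\right) = -5 - Q$)
$F^{2}{\left(\left(-1\right) \left(-3\right) + 0 \right)} = \left(-5 - \left(\left(-1\right) \left(-3\right) + 0\right)\right)^{2} = \left(-5 - \left(3 + 0\right)\right)^{2} = \left(-5 - 3\right)^{2} = \left(-8\right)^{2} = 64$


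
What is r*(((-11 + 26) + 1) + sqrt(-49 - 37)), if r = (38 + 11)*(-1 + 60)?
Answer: 46256 + 2891*I*sqrt(86) ≈ 46256.0 + 26810.0*I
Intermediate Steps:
r = 2891 (r = 49*59 = 2891)
r*(((-11 + 26) + 1) + sqrt(-49 - 37)) = 2891*(((-11 + 26) + 1) + sqrt(-49 - 37)) = 2891*((15 + 1) + sqrt(-86)) = 2891*(16 + I*sqrt(86)) = 46256 + 2891*I*sqrt(86)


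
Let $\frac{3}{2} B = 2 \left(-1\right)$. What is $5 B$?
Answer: $- \frac{20}{3} \approx -6.6667$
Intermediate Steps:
$B = - \frac{4}{3}$ ($B = \frac{2 \cdot 2 \left(-1\right)}{3} = \frac{2}{3} \left(-2\right) = - \frac{4}{3} \approx -1.3333$)
$5 B = 5 \left(- \frac{4}{3}\right) = - \frac{20}{3}$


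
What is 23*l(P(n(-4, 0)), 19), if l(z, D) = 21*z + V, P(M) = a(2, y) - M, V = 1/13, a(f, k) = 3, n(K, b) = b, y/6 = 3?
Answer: 18860/13 ≈ 1450.8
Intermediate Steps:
y = 18 (y = 6*3 = 18)
V = 1/13 ≈ 0.076923
P(M) = 3 - M
l(z, D) = 1/13 + 21*z (l(z, D) = 21*z + 1/13 = 1/13 + 21*z)
23*l(P(n(-4, 0)), 19) = 23*(1/13 + 21*(3 - 1*0)) = 23*(1/13 + 21*(3 + 0)) = 23*(1/13 + 21*3) = 23*(1/13 + 63) = 23*(820/13) = 18860/13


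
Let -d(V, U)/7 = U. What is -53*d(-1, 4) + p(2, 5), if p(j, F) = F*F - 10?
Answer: 1499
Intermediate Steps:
p(j, F) = -10 + F² (p(j, F) = F² - 10 = -10 + F²)
d(V, U) = -7*U
-53*d(-1, 4) + p(2, 5) = -(-371)*4 + (-10 + 5²) = -53*(-28) + (-10 + 25) = 1484 + 15 = 1499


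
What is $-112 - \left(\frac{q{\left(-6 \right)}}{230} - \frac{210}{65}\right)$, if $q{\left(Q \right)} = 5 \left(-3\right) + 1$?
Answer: $- \frac{162519}{1495} \approx -108.71$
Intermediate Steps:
$q{\left(Q \right)} = -14$ ($q{\left(Q \right)} = -15 + 1 = -14$)
$-112 - \left(\frac{q{\left(-6 \right)}}{230} - \frac{210}{65}\right) = -112 - \left(- \frac{14}{230} - \frac{210}{65}\right) = -112 - \left(\left(-14\right) \frac{1}{230} - \frac{42}{13}\right) = -112 - \left(- \frac{7}{115} - \frac{42}{13}\right) = -112 - - \frac{4921}{1495} = -112 + \frac{4921}{1495} = - \frac{162519}{1495}$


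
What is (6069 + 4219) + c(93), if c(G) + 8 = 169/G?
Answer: 956209/93 ≈ 10282.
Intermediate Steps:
c(G) = -8 + 169/G
(6069 + 4219) + c(93) = (6069 + 4219) + (-8 + 169/93) = 10288 + (-8 + 169*(1/93)) = 10288 + (-8 + 169/93) = 10288 - 575/93 = 956209/93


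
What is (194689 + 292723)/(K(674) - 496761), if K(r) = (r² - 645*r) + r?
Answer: -487412/476541 ≈ -1.0228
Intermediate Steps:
K(r) = r² - 644*r
(194689 + 292723)/(K(674) - 496761) = (194689 + 292723)/(674*(-644 + 674) - 496761) = 487412/(674*30 - 496761) = 487412/(20220 - 496761) = 487412/(-476541) = 487412*(-1/476541) = -487412/476541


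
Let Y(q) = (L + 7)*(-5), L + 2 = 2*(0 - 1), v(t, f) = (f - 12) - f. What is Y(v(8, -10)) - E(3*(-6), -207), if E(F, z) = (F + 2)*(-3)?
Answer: -63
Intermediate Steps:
v(t, f) = -12 (v(t, f) = (-12 + f) - f = -12)
L = -4 (L = -2 + 2*(0 - 1) = -2 + 2*(-1) = -2 - 2 = -4)
E(F, z) = -6 - 3*F (E(F, z) = (2 + F)*(-3) = -6 - 3*F)
Y(q) = -15 (Y(q) = (-4 + 7)*(-5) = 3*(-5) = -15)
Y(v(8, -10)) - E(3*(-6), -207) = -15 - (-6 - 9*(-6)) = -15 - (-6 - 3*(-18)) = -15 - (-6 + 54) = -15 - 1*48 = -15 - 48 = -63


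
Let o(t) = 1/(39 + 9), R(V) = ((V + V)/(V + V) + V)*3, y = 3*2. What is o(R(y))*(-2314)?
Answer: -1157/24 ≈ -48.208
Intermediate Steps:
y = 6
R(V) = 3 + 3*V (R(V) = ((2*V)/((2*V)) + V)*3 = ((2*V)*(1/(2*V)) + V)*3 = (1 + V)*3 = 3 + 3*V)
o(t) = 1/48
o(R(y))*(-2314) = (1/48)*(-2314) = -1157/24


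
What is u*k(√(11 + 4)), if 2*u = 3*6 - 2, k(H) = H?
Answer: 8*√15 ≈ 30.984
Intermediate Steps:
u = 8 (u = (3*6 - 2)/2 = (18 - 2)/2 = (½)*16 = 8)
u*k(√(11 + 4)) = 8*√(11 + 4) = 8*√15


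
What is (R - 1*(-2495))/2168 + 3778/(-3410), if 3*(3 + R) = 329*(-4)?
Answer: -222907/1386165 ≈ -0.16081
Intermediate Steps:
R = -1325/3 (R = -3 + (329*(-4))/3 = -3 + (1/3)*(-1316) = -3 - 1316/3 = -1325/3 ≈ -441.67)
(R - 1*(-2495))/2168 + 3778/(-3410) = (-1325/3 - 1*(-2495))/2168 + 3778/(-3410) = (-1325/3 + 2495)*(1/2168) + 3778*(-1/3410) = (6160/3)*(1/2168) - 1889/1705 = 770/813 - 1889/1705 = -222907/1386165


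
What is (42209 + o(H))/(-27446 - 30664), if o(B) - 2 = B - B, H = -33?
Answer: -3247/4470 ≈ -0.72640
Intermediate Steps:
o(B) = 2 (o(B) = 2 + (B - B) = 2 + 0 = 2)
(42209 + o(H))/(-27446 - 30664) = (42209 + 2)/(-27446 - 30664) = 42211/(-58110) = 42211*(-1/58110) = -3247/4470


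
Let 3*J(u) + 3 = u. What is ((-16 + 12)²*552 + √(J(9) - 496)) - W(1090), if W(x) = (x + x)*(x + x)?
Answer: -4743568 + I*√494 ≈ -4.7436e+6 + 22.226*I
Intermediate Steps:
W(x) = 4*x² (W(x) = (2*x)*(2*x) = 4*x²)
J(u) = -1 + u/3
((-16 + 12)²*552 + √(J(9) - 496)) - W(1090) = ((-16 + 12)²*552 + √((-1 + (⅓)*9) - 496)) - 4*1090² = ((-4)²*552 + √((-1 + 3) - 496)) - 4*1188100 = (16*552 + √(2 - 496)) - 1*4752400 = (8832 + √(-494)) - 4752400 = (8832 + I*√494) - 4752400 = -4743568 + I*√494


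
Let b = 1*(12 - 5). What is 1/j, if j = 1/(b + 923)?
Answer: 930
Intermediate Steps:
b = 7 (b = 1*7 = 7)
j = 1/930 (j = 1/(7 + 923) = 1/930 ≈ 0.0010753)
1/j = 1/(1/930) = 930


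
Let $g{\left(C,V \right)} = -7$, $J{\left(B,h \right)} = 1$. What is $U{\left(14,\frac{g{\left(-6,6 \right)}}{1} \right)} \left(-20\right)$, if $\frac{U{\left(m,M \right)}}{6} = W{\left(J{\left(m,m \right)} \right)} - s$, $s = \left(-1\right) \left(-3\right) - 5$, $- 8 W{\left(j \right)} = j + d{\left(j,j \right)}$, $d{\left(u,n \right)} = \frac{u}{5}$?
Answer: $-222$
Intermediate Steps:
$d{\left(u,n \right)} = \frac{u}{5}$ ($d{\left(u,n \right)} = u \frac{1}{5} = \frac{u}{5}$)
$W{\left(j \right)} = - \frac{3 j}{20}$ ($W{\left(j \right)} = - \frac{j + \frac{j}{5}}{8} = - \frac{\frac{6}{5} j}{8} = - \frac{3 j}{20}$)
$s = -2$ ($s = 3 - 5 = -2$)
$U{\left(m,M \right)} = \frac{111}{10}$ ($U{\left(m,M \right)} = 6 \left(\left(- \frac{3}{20}\right) 1 - -2\right) = 6 \left(- \frac{3}{20} + 2\right) = 6 \cdot \frac{37}{20} = \frac{111}{10}$)
$U{\left(14,\frac{g{\left(-6,6 \right)}}{1} \right)} \left(-20\right) = \frac{111}{10} \left(-20\right) = -222$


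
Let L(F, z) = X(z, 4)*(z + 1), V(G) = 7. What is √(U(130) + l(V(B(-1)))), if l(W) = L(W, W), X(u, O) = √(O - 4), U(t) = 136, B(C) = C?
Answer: 2*√34 ≈ 11.662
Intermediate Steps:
X(u, O) = √(-4 + O)
L(F, z) = 0 (L(F, z) = √(-4 + 4)*(z + 1) = √0*(1 + z) = 0*(1 + z) = 0)
l(W) = 0
√(U(130) + l(V(B(-1)))) = √(136 + 0) = √136 = 2*√34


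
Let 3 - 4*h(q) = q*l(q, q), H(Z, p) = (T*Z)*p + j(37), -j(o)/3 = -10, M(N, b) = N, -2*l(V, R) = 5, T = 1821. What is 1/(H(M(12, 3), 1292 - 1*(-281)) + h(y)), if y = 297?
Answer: 8/274987299 ≈ 2.9092e-8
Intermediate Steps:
l(V, R) = -5/2 (l(V, R) = -½*5 = -5/2)
j(o) = 30 (j(o) = -3*(-10) = 30)
H(Z, p) = 30 + 1821*Z*p (H(Z, p) = (1821*Z)*p + 30 = 1821*Z*p + 30 = 30 + 1821*Z*p)
h(q) = ¾ + 5*q/8 (h(q) = ¾ - q*(-5)/(4*2) = ¾ - (-5)*q/8 = ¾ + 5*q/8)
1/(H(M(12, 3), 1292 - 1*(-281)) + h(y)) = 1/((30 + 1821*12*(1292 - 1*(-281))) + (¾ + (5/8)*297)) = 1/((30 + 1821*12*(1292 + 281)) + (¾ + 1485/8)) = 1/((30 + 1821*12*1573) + 1491/8) = 1/((30 + 34373196) + 1491/8) = 1/(34373226 + 1491/8) = 1/(274987299/8) = 8/274987299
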